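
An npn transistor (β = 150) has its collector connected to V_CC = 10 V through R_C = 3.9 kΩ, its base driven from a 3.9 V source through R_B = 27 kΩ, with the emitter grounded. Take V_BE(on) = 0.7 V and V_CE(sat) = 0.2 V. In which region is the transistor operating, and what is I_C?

saturation; I_C ≈ 2.5 mA

Assume active: I_B = (3.9 − 0.7)/27 = 0.119 mA, giving I_C = β·I_B = 17.8 mA.
But then V_CE = 10 − 17.8×3.9 = -59.3 V < V_CE(sat) = 0.2 V — impossible in the active region.
So the transistor is saturated. With V_CE = 0.2 V, I_C = (V_CC − 0.2)/R_C = 9.8/3.9 = 2.51 mA.
Check: β·I_B = 17.8 mA > I_C = 2.51 mA, confirming saturation.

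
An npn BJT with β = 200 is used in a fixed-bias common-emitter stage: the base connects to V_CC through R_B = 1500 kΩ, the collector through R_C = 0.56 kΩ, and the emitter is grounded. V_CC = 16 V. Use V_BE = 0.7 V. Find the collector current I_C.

I_C ≈ 2 mA

Base loop: V_CC = I_B·R_B + V_BE, so I_B = (16 − 0.7)/1500 kΩ = 0.0102 mA.
In the active region I_C = β·I_B = 200 × 0.0102 = 2.04 mA.
Collector loop: V_CE = V_CC − I_C·R_C = 16 − 2.04×0.56 = 14.9 V.
Since V_CE = 14.9 V > V_CE(sat) ≈ 0.2 V, the transistor is in the active region as assumed.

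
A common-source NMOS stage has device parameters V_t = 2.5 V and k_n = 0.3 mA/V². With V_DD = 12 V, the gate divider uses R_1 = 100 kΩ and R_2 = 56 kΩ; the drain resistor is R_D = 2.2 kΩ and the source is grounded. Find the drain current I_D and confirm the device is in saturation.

I_D ≈ 0.49 mA

V_G = V_DD·R_2/(R_1+R_2) = 12×56/156 = 4.31 V. With the source grounded, V_GS = V_G = 4.31 V.
Assume saturation: I_D = (k_n/2)(V_GS − V_t)² = (0.3/2)×(4.31 − 2.5)² = 0.15×1.81² = 0.49 mA.
V_DS = V_DD − I_D·R_D = 12 − 0.49×2.2 = 10.9 V.
Saturation requires V_DS ≥ V_GS − V_t = 1.81 V; 10.9 ≥ 1.81 ✓.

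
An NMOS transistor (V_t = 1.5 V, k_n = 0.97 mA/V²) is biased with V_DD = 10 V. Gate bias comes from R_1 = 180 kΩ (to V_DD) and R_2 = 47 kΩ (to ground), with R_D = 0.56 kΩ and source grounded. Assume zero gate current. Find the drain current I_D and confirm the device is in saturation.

I_D ≈ 0.16 mA

V_G = V_DD·R_2/(R_1+R_2) = 10×47/227 = 2.07 V. With the source grounded, V_GS = V_G = 2.07 V.
Assume saturation: I_D = (k_n/2)(V_GS − V_t)² = (0.97/2)×(2.07 − 1.5)² = 0.485×0.57² = 0.158 mA.
V_DS = V_DD − I_D·R_D = 10 − 0.158×0.56 = 9.91 V.
Saturation requires V_DS ≥ V_GS − V_t = 0.57 V; 9.91 ≥ 0.57 ✓.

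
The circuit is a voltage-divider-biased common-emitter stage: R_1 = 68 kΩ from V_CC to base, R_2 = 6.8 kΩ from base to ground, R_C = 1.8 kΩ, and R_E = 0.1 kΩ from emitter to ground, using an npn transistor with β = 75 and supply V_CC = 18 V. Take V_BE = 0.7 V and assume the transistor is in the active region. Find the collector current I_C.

I_C ≈ 5.1 mA

Thevenize the base divider: V_Th = V_CC·R_2/(R_1+R_2) = 18×6.8/74.8 = 1.64 V, R_Th = R_1‖R_2 = 6.18 kΩ.
Base-emitter loop: V_Th = I_B·R_Th + V_BE + (β+1)I_B·R_E, so I_B = (1.64 − 0.7) / (6.18 + 76×0.1) = 0.0679 mA.
I_C = β·I_B = 75×0.0679 = 5.1 mA, and I_E = (β+1)I_B = 5.16 mA.
V_CE = V_CC − I_C·R_C − I_E·R_E = 18 − 5.1×1.8 − 5.16×0.1 = 8.31 V.
V_CE = 8.31 V > 0.2 V confirms active-region operation.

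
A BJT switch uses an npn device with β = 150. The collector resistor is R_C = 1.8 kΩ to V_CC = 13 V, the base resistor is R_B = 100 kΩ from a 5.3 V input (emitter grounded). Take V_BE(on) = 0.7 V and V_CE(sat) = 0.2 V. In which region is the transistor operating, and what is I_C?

active; I_C ≈ 6.9 mA

Assume active. Base-emitter loop: I_B = (V_BB − V_BE)/R_B = (5.3 − 0.7)/100 = 0.046 mA.
I_C = β·I_B = 150×0.046 = 6.9 mA.
V_CE = V_CC − I_C·R_C = 13 − 6.9×1.8 = 0.58 V > V_CE(sat), so the active-region assumption holds.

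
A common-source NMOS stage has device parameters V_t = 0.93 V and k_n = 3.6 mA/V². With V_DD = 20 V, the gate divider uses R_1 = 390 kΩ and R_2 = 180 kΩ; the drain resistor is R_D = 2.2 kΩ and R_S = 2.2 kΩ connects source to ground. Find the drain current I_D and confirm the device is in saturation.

I_D ≈ 2 mA

V_G = V_DD·R_2/(R_1+R_2) = 20×180/570 = 6.32 V.
Assume saturation: I_D = (k_n/2)(V_GS − V_t)² with V_GS = V_G − I_D·R_S = 6.32 − 2.2·I_D.
Substituting gives 8.71·I_D² − 43.7·I_D + 52.2 = 0, with roots I_D = 1.97 or 3.04 mA.
The root I_D = 3.04 mA gives V_GS = -0.369 V ≤ V_t, so take I_D = 1.97 mA.
Then V_GS = 1.98 V and V_DS = V_DD − I_D(R_D+R_S) = 20 − 1.97×4.4 = 11.3 V.
Saturation requires V_DS ≥ V_GS − V_t = 1.05 V; 11.3 ≥ 1.05 ✓.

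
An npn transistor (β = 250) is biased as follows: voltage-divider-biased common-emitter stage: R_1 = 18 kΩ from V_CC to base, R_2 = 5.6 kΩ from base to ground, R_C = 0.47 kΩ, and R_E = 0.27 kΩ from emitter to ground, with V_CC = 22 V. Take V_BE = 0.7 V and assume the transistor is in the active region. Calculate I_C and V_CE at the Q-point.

Thevenize the base divider: V_Th = V_CC·R_2/(R_1+R_2) = 22×5.6/23.6 = 5.22 V, R_Th = R_1‖R_2 = 4.27 kΩ.
Base-emitter loop: V_Th = I_B·R_Th + V_BE + (β+1)I_B·R_E, so I_B = (5.22 − 0.7) / (4.27 + 251×0.27) = 0.0627 mA.
I_C = β·I_B = 250×0.0627 = 15.7 mA, and I_E = (β+1)I_B = 15.7 mA.
V_CE = V_CC − I_C·R_C − I_E·R_E = 22 − 15.7×0.47 − 15.7×0.27 = 10.4 V.
V_CE = 10.4 V > 0.2 V confirms active-region operation.

I_C ≈ 16 mA, V_CE ≈ 10 V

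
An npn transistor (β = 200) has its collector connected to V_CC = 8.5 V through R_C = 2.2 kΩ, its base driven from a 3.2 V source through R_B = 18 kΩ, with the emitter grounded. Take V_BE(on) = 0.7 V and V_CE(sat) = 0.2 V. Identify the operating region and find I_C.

Assume active: I_B = (3.2 − 0.7)/18 = 0.139 mA, giving I_C = β·I_B = 27.8 mA.
But then V_CE = 8.5 − 27.8×2.2 = -52.6 V < V_CE(sat) = 0.2 V — impossible in the active region.
So the transistor is saturated. With V_CE = 0.2 V, I_C = (V_CC − 0.2)/R_C = 8.3/2.2 = 3.77 mA.
Check: β·I_B = 27.8 mA > I_C = 3.77 mA, confirming saturation.

saturation; I_C ≈ 3.8 mA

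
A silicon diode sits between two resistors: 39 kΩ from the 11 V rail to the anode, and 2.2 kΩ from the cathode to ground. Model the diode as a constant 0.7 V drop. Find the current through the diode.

I ≈ 0.25 mA

The two resistors are in series with the diode, so KVL gives 11 = I·39 + 0.7 + I·2.2.
I = (11 − 0.7) / (39 + 2.2) kΩ = 10.3 / 41.2 = 0.25 mA.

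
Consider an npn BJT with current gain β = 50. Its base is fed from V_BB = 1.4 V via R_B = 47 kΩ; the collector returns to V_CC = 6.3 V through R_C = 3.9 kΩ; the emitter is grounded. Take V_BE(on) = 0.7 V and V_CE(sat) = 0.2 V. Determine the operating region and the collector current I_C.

active; I_C ≈ 0.74 mA

Assume active. Base-emitter loop: I_B = (V_BB − V_BE)/R_B = (1.4 − 0.7)/47 = 0.0149 mA.
I_C = β·I_B = 50×0.0149 = 0.745 mA.
V_CE = V_CC − I_C·R_C = 6.3 − 0.745×3.9 = 3.4 V > V_CE(sat), so the active-region assumption holds.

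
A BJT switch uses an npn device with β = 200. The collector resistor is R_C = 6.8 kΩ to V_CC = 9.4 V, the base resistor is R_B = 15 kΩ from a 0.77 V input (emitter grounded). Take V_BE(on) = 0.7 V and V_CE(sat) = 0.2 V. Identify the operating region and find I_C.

active; I_C ≈ 0.93 mA

Assume active. Base-emitter loop: I_B = (V_BB − V_BE)/R_B = (0.77 − 0.7)/15 = 0.00467 mA.
I_C = β·I_B = 200×0.00467 = 0.933 mA.
V_CE = V_CC − I_C·R_C = 9.4 − 0.933×6.8 = 3.05 V > V_CE(sat), so the active-region assumption holds.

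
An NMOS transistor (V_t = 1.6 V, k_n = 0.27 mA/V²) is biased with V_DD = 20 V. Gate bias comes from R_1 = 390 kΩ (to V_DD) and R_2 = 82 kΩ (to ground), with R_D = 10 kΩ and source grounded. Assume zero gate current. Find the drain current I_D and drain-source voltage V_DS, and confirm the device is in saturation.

I_D ≈ 0.47 mA, V_DS ≈ 15 V

V_G = V_DD·R_2/(R_1+R_2) = 20×82/472 = 3.47 V. With the source grounded, V_GS = V_G = 3.47 V.
Assume saturation: I_D = (k_n/2)(V_GS − V_t)² = (0.27/2)×(3.47 − 1.6)² = 0.135×1.87² = 0.474 mA.
V_DS = V_DD − I_D·R_D = 20 − 0.474×10 = 15.3 V.
Saturation requires V_DS ≥ V_GS − V_t = 1.87 V; 15.3 ≥ 1.87 ✓.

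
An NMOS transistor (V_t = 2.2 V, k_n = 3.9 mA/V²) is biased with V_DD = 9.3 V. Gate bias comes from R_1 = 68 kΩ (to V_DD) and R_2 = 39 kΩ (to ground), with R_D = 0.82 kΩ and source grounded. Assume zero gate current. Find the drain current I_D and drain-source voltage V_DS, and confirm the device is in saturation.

I_D ≈ 2.8 mA, V_DS ≈ 7 V

V_G = V_DD·R_2/(R_1+R_2) = 9.3×39/107 = 3.39 V. With the source grounded, V_GS = V_G = 3.39 V.
Assume saturation: I_D = (k_n/2)(V_GS − V_t)² = (3.9/2)×(3.39 − 2.2)² = 1.95×1.19² = 2.76 mA.
V_DS = V_DD − I_D·R_D = 9.3 − 2.76×0.82 = 7.04 V.
Saturation requires V_DS ≥ V_GS − V_t = 1.19 V; 7.04 ≥ 1.19 ✓.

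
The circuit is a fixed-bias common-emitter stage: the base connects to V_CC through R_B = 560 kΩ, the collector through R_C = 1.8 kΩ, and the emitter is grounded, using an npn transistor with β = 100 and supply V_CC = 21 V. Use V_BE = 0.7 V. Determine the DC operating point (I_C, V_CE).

I_C ≈ 3.6 mA, V_CE ≈ 14 V

Base loop: V_CC = I_B·R_B + V_BE, so I_B = (21 − 0.7)/560 kΩ = 0.0363 mA.
In the active region I_C = β·I_B = 100 × 0.0363 = 3.63 mA.
Collector loop: V_CE = V_CC − I_C·R_C = 21 − 3.63×1.8 = 14.5 V.
Since V_CE = 14.5 V > V_CE(sat) ≈ 0.2 V, the transistor is in the active region as assumed.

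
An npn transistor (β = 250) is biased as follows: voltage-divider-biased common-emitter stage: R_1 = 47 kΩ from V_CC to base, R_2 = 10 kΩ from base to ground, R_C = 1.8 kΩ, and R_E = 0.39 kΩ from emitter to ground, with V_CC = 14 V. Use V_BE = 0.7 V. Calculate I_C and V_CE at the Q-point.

I_C ≈ 4.1 mA, V_CE ≈ 4.9 V

Thevenize the base divider: V_Th = V_CC·R_2/(R_1+R_2) = 14×10/57 = 2.46 V, R_Th = R_1‖R_2 = 8.25 kΩ.
Base-emitter loop: V_Th = I_B·R_Th + V_BE + (β+1)I_B·R_E, so I_B = (2.46 − 0.7) / (8.25 + 251×0.39) = 0.0165 mA.
I_C = β·I_B = 250×0.0165 = 4.14 mA, and I_E = (β+1)I_B = 4.15 mA.
V_CE = V_CC − I_C·R_C − I_E·R_E = 14 − 4.14×1.8 − 4.15×0.39 = 4.93 V.
V_CE = 4.93 V > 0.2 V confirms active-region operation.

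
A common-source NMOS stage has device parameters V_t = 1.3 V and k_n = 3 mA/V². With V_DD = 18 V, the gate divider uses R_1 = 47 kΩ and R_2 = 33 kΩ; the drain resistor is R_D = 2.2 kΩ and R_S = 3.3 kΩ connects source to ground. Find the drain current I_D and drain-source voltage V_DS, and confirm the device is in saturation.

V_G = V_DD·R_2/(R_1+R_2) = 18×33/80 = 7.42 V.
Assume saturation: I_D = (k_n/2)(V_GS − V_t)² with V_GS = V_G − I_D·R_S = 7.42 − 3.3·I_D.
Substituting gives 16.3·I_D² − 61.6·I_D + 56.3 = 0, with roots I_D = 1.55 or 2.23 mA.
The root I_D = 2.23 mA gives V_GS = 0.082 V ≤ V_t, so take I_D = 1.55 mA.
Then V_GS = 2.32 V and V_DS = V_DD − I_D(R_D+R_S) = 18 − 1.55×5.5 = 9.48 V.
Saturation requires V_DS ≥ V_GS − V_t = 1.02 V; 9.48 ≥ 1.02 ✓.

I_D ≈ 1.5 mA, V_DS ≈ 9.5 V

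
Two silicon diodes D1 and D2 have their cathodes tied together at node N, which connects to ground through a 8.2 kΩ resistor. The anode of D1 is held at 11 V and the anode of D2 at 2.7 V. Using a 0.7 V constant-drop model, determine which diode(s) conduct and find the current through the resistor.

Only D1 conducts; I_R ≈ 1.3 mA

Assume both conduct. Then node N would need to be at both 11−0.7 = 10.3 V and 2.7−0.7 = 2 V, which is impossible.
Assume only D1 conducts: V_N = 11 − 0.7 = 10.3 V, so I_R = 10.3/8.2 = 1.26 mA.
Check D2: its anode-to-cathode voltage is 2.7 − 10.3 = -7.6 V < 0.7 V, so it is off. The assumption is consistent.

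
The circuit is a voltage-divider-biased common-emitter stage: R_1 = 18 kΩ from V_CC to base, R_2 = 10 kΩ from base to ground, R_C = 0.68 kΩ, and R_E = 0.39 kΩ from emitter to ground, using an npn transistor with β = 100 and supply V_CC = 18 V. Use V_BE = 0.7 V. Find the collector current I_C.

Thevenize the base divider: V_Th = V_CC·R_2/(R_1+R_2) = 18×10/28 = 6.43 V, R_Th = R_1‖R_2 = 6.43 kΩ.
Base-emitter loop: V_Th = I_B·R_Th + V_BE + (β+1)I_B·R_E, so I_B = (6.43 − 0.7) / (6.43 + 101×0.39) = 0.125 mA.
I_C = β·I_B = 100×0.125 = 12.5 mA, and I_E = (β+1)I_B = 12.6 mA.
V_CE = V_CC − I_C·R_C − I_E·R_E = 18 − 12.5×0.68 − 12.6×0.39 = 4.57 V.
V_CE = 4.57 V > 0.2 V confirms active-region operation.

I_C ≈ 13 mA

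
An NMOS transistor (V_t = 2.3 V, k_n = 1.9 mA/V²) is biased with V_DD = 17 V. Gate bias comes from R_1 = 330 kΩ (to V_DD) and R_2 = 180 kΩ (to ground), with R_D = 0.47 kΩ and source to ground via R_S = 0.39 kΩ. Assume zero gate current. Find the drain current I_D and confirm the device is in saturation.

I_D ≈ 4.1 mA

V_G = V_DD·R_2/(R_1+R_2) = 17×180/510 = 6 V.
Assume saturation: I_D = (k_n/2)(V_GS − V_t)² with V_GS = V_G − I_D·R_S = 6 − 0.39·I_D.
Substituting gives 0.144·I_D² − 3.74·I_D + 13 = 0, with roots I_D = 4.14 or 21.8 mA.
The root I_D = 21.8 mA gives V_GS = -2.49 V ≤ V_t, so take I_D = 4.14 mA.
Then V_GS = 4.39 V and V_DS = V_DD − I_D(R_D+R_S) = 17 − 4.14×0.86 = 13.4 V.
Saturation requires V_DS ≥ V_GS − V_t = 2.09 V; 13.4 ≥ 2.09 ✓.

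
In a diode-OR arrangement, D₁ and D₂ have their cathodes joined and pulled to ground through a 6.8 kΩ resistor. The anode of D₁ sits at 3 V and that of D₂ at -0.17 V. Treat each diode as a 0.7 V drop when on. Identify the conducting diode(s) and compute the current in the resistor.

Assume both conduct. Then node N would need to be at both 3−0.7 = 2.3 V and -0.17−0.7 = -0.87 V, which is impossible.
Assume only D₁ conducts: V_N = 3 − 0.7 = 2.3 V, so I_R = 2.3/6.8 = 0.338 mA.
Check D₂: its anode-to-cathode voltage is -0.17 − 2.3 = -2.47 V < 0.7 V, so it is off. The assumption is consistent.

Only D₁ conducts; I_R ≈ 0.34 mA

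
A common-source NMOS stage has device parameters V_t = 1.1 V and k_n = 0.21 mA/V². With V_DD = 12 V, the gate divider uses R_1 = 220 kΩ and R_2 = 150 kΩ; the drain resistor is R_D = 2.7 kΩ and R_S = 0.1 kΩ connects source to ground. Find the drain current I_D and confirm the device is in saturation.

I_D ≈ 1.4 mA

V_G = V_DD·R_2/(R_1+R_2) = 12×150/370 = 4.86 V.
Assume saturation: I_D = (k_n/2)(V_GS − V_t)² with V_GS = V_G − I_D·R_S = 4.86 − 0.1·I_D.
Substituting gives 0.00105·I_D² − 1.08·I_D + 1.49 = 0, with roots I_D = 1.38 or 1030 mA.
The root I_D = 1030 mA gives V_GS = -97.8 V ≤ V_t, so take I_D = 1.38 mA.
Then V_GS = 4.73 V and V_DS = V_DD − I_D(R_D+R_S) = 12 − 1.38×2.8 = 8.13 V.
Saturation requires V_DS ≥ V_GS − V_t = 3.63 V; 8.13 ≥ 3.63 ✓.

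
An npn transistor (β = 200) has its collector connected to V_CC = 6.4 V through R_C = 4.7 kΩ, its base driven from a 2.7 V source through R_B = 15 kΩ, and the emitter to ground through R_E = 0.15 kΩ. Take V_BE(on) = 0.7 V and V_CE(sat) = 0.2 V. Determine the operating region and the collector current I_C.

saturation; I_C ≈ 1.3 mA

Assume active: I_B = (2.7 − 0.7)/(15 + 201×0.15) = 0.0443 mA, I_C = β·I_B = 8.86 mA.
Then V_CE = 6.4 − 8.86×4.7 − 8.9×0.15 = -36.6 V < 0.2 V — the active assumption fails.
Re-solve with V_CE = 0.2 V. KCL at the emitter: V_E/R_E = (V_BB−0.7−V_E)/R_B + (V_CC−0.2−V_E)/R_C, giving V_E = 0.209 V.
I_C = (V_CC − 0.2 − V_E)/R_C = (6.2 − 0.209)/4.7 = 1.27 mA.
Check: I_B = (2 − 0.209)/15 = 0.119 mA, and β·I_B = 23.9 mA > I_C, confirming saturation.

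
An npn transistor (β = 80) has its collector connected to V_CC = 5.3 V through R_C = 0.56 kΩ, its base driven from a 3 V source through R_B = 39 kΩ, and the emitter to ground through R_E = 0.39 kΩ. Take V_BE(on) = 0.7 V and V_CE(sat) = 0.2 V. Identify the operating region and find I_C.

active; I_C ≈ 2.6 mA

Assume active. Base-emitter loop: I_B = (V_BB − V_BE)/(R_B + (β+1)R_E) = (3 − 0.7)/(39 + 81×0.39) = 0.0326 mA.
I_C = β·I_B = 80×0.0326 = 2.61 mA.
V_CE = V_CC − I_C·R_C − I_E·R_E = 5.3 − 2.61×0.56 − 2.64×0.39 = 2.81 V > V_CE(sat), so the active-region assumption holds.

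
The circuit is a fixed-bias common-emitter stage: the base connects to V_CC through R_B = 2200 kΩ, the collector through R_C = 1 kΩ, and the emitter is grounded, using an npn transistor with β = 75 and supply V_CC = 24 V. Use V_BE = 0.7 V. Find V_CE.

Base loop: V_CC = I_B·R_B + V_BE, so I_B = (24 − 0.7)/2200 kΩ = 0.0106 mA.
In the active region I_C = β·I_B = 75 × 0.0106 = 0.794 mA.
Collector loop: V_CE = V_CC − I_C·R_C = 24 − 0.794×1 = 23.2 V.
Since V_CE = 23.2 V > V_CE(sat) ≈ 0.2 V, the transistor is in the active region as assumed.

V_CE ≈ 23 V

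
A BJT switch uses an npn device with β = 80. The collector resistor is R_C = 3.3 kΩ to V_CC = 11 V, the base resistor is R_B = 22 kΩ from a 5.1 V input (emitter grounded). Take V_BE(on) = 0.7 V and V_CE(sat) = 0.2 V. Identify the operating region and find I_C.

saturation; I_C ≈ 3.3 mA

Assume active: I_B = (5.1 − 0.7)/22 = 0.2 mA, giving I_C = β·I_B = 16 mA.
But then V_CE = 11 − 16×3.3 = -41.8 V < V_CE(sat) = 0.2 V — impossible in the active region.
So the transistor is saturated. With V_CE = 0.2 V, I_C = (V_CC − 0.2)/R_C = 10.8/3.3 = 3.27 mA.
Check: β·I_B = 16 mA > I_C = 3.27 mA, confirming saturation.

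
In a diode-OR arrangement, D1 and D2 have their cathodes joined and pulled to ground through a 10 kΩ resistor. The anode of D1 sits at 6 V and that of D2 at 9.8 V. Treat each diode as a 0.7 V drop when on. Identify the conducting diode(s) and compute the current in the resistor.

Assume both conduct. Then node N would need to be at both 6−0.7 = 5.3 V and 9.8−0.7 = 9.1 V, which is impossible.
Assume only D2 conducts: V_N = 9.8 − 0.7 = 9.1 V, so I_R = 9.1/10 = 0.91 mA.
Check D1: its anode-to-cathode voltage is 6 − 9.1 = -3.1 V < 0.7 V, so it is off. The assumption is consistent.

Only D2 conducts; I_R ≈ 0.91 mA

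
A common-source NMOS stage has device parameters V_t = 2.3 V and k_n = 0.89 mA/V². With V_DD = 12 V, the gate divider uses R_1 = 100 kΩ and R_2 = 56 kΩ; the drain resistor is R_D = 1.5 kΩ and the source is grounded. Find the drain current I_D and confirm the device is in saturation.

I_D ≈ 1.8 mA

V_G = V_DD·R_2/(R_1+R_2) = 12×56/156 = 4.31 V. With the source grounded, V_GS = V_G = 4.31 V.
Assume saturation: I_D = (k_n/2)(V_GS − V_t)² = (0.89/2)×(4.31 − 2.3)² = 0.445×2.01² = 1.79 mA.
V_DS = V_DD − I_D·R_D = 12 − 1.79×1.5 = 9.31 V.
Saturation requires V_DS ≥ V_GS − V_t = 2.01 V; 9.31 ≥ 2.01 ✓.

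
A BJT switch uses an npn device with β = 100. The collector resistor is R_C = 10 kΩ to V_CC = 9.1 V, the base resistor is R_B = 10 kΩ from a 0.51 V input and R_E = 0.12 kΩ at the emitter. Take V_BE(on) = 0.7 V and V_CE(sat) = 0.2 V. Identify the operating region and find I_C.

V_BB = 0.51 V ≤ V_BE(on) = 0.7 V, so the base-emitter junction is not forward biased.
The transistor is in cutoff: I_B = I_C = 0.

cutoff; I_C ≈ 0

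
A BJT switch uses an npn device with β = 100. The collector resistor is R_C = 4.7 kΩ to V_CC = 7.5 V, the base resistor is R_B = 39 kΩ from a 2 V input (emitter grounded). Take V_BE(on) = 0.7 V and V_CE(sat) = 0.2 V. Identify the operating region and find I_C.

Assume active: I_B = (2 − 0.7)/39 = 0.0333 mA, giving I_C = β·I_B = 3.33 mA.
But then V_CE = 7.5 − 3.33×4.7 = -8.17 V < V_CE(sat) = 0.2 V — impossible in the active region.
So the transistor is saturated. With V_CE = 0.2 V, I_C = (V_CC − 0.2)/R_C = 7.3/4.7 = 1.55 mA.
Check: β·I_B = 3.33 mA > I_C = 1.55 mA, confirming saturation.

saturation; I_C ≈ 1.6 mA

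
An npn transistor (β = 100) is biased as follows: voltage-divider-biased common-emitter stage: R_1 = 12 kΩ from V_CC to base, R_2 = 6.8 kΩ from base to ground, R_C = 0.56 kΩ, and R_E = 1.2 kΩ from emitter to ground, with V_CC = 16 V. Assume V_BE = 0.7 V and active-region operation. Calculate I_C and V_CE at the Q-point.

Thevenize the base divider: V_Th = V_CC·R_2/(R_1+R_2) = 16×6.8/18.8 = 5.79 V, R_Th = R_1‖R_2 = 4.34 kΩ.
Base-emitter loop: V_Th = I_B·R_Th + V_BE + (β+1)I_B·R_E, so I_B = (5.79 − 0.7) / (4.34 + 101×1.2) = 0.0405 mA.
I_C = β·I_B = 100×0.0405 = 4.05 mA, and I_E = (β+1)I_B = 4.09 mA.
V_CE = V_CC − I_C·R_C − I_E·R_E = 16 − 4.05×0.56 − 4.09×1.2 = 8.82 V.
V_CE = 8.82 V > 0.2 V confirms active-region operation.

I_C ≈ 4.1 mA, V_CE ≈ 8.8 V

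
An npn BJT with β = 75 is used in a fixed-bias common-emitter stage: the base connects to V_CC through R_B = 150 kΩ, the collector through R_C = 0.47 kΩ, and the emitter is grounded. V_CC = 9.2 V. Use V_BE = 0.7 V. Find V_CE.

Base loop: V_CC = I_B·R_B + V_BE, so I_B = (9.2 − 0.7)/150 kΩ = 0.0567 mA.
In the active region I_C = β·I_B = 75 × 0.0567 = 4.25 mA.
Collector loop: V_CE = V_CC − I_C·R_C = 9.2 − 4.25×0.47 = 7.2 V.
Since V_CE = 7.2 V > V_CE(sat) ≈ 0.2 V, the transistor is in the active region as assumed.

V_CE ≈ 7.2 V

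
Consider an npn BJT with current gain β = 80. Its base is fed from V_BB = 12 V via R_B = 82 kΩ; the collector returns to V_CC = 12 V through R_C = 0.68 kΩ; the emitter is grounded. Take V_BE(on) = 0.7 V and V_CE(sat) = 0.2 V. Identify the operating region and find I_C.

active; I_C ≈ 11 mA

Assume active. Base-emitter loop: I_B = (V_BB − V_BE)/R_B = (12 − 0.7)/82 = 0.138 mA.
I_C = β·I_B = 80×0.138 = 11 mA.
V_CE = V_CC − I_C·R_C = 12 − 11×0.68 = 4.5 V > V_CE(sat), so the active-region assumption holds.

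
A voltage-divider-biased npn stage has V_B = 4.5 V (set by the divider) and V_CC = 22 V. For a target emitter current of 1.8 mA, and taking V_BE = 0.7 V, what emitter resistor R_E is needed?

V_E = V_B − V_BE = 4.5 − 0.7 = 3.8 V.
R_E = V_E / I_E = 3.8 / 1.8 = 2.11 kΩ.

R_E ≈ 2.1 kΩ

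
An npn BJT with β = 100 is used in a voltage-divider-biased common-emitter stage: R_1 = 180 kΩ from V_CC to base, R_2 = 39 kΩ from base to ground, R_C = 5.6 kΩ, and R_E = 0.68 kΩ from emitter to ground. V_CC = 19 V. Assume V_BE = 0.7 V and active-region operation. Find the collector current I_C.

I_C ≈ 2.7 mA

Thevenize the base divider: V_Th = V_CC·R_2/(R_1+R_2) = 19×39/219 = 3.38 V, R_Th = R_1‖R_2 = 32.1 kΩ.
Base-emitter loop: V_Th = I_B·R_Th + V_BE + (β+1)I_B·R_E, so I_B = (3.38 − 0.7) / (32.1 + 101×0.68) = 0.0266 mA.
I_C = β·I_B = 100×0.0266 = 2.66 mA, and I_E = (β+1)I_B = 2.69 mA.
V_CE = V_CC − I_C·R_C − I_E·R_E = 19 − 2.66×5.6 − 2.69×0.68 = 2.25 V.
V_CE = 2.25 V > 0.2 V confirms active-region operation.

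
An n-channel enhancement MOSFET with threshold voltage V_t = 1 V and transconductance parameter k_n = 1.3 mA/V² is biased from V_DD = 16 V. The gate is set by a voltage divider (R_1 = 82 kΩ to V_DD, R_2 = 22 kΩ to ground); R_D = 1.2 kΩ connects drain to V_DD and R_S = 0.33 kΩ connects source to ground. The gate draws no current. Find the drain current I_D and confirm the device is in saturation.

I_D ≈ 2 mA

V_G = V_DD·R_2/(R_1+R_2) = 16×22/104 = 3.38 V.
Assume saturation: I_D = (k_n/2)(V_GS − V_t)² with V_GS = V_G − I_D·R_S = 3.38 − 0.33·I_D.
Substituting gives 0.0708·I_D² − 2.02·I_D + 3.7 = 0, with roots I_D = 1.96 or 26.6 mA.
The root I_D = 26.6 mA gives V_GS = -5.4 V ≤ V_t, so take I_D = 1.96 mA.
Then V_GS = 2.74 V and V_DS = V_DD − I_D(R_D+R_S) = 16 − 1.96×1.53 = 13 V.
Saturation requires V_DS ≥ V_GS − V_t = 1.74 V; 13 ≥ 1.74 ✓.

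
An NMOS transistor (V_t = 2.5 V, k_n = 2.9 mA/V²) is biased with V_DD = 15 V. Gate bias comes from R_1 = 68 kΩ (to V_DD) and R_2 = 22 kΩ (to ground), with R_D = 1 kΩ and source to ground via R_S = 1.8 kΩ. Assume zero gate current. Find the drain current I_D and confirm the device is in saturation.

V_G = V_DD·R_2/(R_1+R_2) = 15×22/90 = 3.67 V.
Assume saturation: I_D = (k_n/2)(V_GS − V_t)² with V_GS = V_G − I_D·R_S = 3.67 − 1.8·I_D.
Substituting gives 4.7·I_D² − 7.09·I_D + 1.97 = 0, with roots I_D = 0.368 or 1.14 mA.
The root I_D = 1.14 mA gives V_GS = 1.61 V ≤ V_t, so take I_D = 0.368 mA.
Then V_GS = 3 V and V_DS = V_DD − I_D(R_D+R_S) = 15 − 0.368×2.8 = 14 V.
Saturation requires V_DS ≥ V_GS − V_t = 0.504 V; 14 ≥ 0.504 ✓.

I_D ≈ 0.37 mA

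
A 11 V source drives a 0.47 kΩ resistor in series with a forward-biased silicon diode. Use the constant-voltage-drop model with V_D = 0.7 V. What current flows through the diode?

KVL around the loop: 11 = V_D + I·R = 0.7 + I × 0.47 kΩ.
So I = (11 − 0.7) / 0.47 kΩ = 10.3 / 0.47 = 21.9 mA.

I ≈ 22 mA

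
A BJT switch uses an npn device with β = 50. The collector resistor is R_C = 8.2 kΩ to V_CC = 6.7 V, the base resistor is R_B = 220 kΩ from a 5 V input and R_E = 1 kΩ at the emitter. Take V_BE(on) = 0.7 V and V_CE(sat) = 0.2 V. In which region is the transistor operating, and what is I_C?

Assume active: I_B = (5 − 0.7)/(220 + 51×1) = 0.0159 mA, I_C = β·I_B = 0.793 mA.
Then V_CE = 6.7 − 0.793×8.2 − 0.809×1 = -0.615 V < 0.2 V — the active assumption fails.
Re-solve with V_CE = 0.2 V. KCL at the emitter: V_E/R_E = (V_BB−0.7−V_E)/R_B + (V_CC−0.2−V_E)/R_C, giving V_E = 0.721 V.
I_C = (V_CC − 0.2 − V_E)/R_C = (6.5 − 0.721)/8.2 = 0.705 mA.
Check: I_B = (4.3 − 0.721)/220 = 0.0163 mA, and β·I_B = 0.813 mA > I_C, confirming saturation.

saturation; I_C ≈ 0.7 mA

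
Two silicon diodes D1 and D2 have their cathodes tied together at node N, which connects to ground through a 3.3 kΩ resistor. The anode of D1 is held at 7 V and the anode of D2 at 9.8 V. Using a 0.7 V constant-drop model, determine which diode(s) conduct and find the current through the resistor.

Only D2 conducts; I_R ≈ 2.8 mA

Assume both conduct. Then node N would need to be at both 7−0.7 = 6.3 V and 9.8−0.7 = 9.1 V, which is impossible.
Assume only D2 conducts: V_N = 9.8 − 0.7 = 9.1 V, so I_R = 9.1/3.3 = 2.76 mA.
Check D1: its anode-to-cathode voltage is 7 − 9.1 = -2.1 V < 0.7 V, so it is off. The assumption is consistent.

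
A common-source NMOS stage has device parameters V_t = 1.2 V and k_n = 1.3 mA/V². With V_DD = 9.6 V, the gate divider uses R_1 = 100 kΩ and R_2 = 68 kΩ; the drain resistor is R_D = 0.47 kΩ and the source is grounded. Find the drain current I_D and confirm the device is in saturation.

V_G = V_DD·R_2/(R_1+R_2) = 9.6×68/168 = 3.89 V. With the source grounded, V_GS = V_G = 3.89 V.
Assume saturation: I_D = (k_n/2)(V_GS − V_t)² = (1.3/2)×(3.89 − 1.2)² = 0.65×2.69² = 4.69 mA.
V_DS = V_DD − I_D·R_D = 9.6 − 4.69×0.47 = 7.4 V.
Saturation requires V_DS ≥ V_GS − V_t = 2.69 V; 7.4 ≥ 2.69 ✓.

I_D ≈ 4.7 mA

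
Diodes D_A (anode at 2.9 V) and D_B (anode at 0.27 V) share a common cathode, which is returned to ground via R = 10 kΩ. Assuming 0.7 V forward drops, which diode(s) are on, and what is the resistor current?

Assume both conduct. Then node N would need to be at both 2.9−0.7 = 2.2 V and 0.27−0.7 = -0.43 V, which is impossible.
Assume only D_A conducts: V_N = 2.9 − 0.7 = 2.2 V, so I_R = 2.2/10 = 0.22 mA.
Check D_B: its anode-to-cathode voltage is 0.27 − 2.2 = -1.93 V < 0.7 V, so it is off. The assumption is consistent.

Only D_A conducts; I_R ≈ 0.22 mA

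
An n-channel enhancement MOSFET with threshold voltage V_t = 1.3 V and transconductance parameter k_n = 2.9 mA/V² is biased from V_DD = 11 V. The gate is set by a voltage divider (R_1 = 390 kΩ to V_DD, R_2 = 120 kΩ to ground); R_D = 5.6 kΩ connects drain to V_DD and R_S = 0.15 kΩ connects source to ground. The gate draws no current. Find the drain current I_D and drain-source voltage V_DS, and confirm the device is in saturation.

I_D ≈ 1.6 mA, V_DS ≈ 1.8 V

V_G = V_DD·R_2/(R_1+R_2) = 11×120/510 = 2.59 V.
Assume saturation: I_D = (k_n/2)(V_GS − V_t)² with V_GS = V_G − I_D·R_S = 2.59 − 0.15·I_D.
Substituting gives 0.0326·I_D² − 1.56·I_D + 2.41 = 0, with roots I_D = 1.6 or 46.2 mA.
The root I_D = 46.2 mA gives V_GS = -4.35 V ≤ V_t, so take I_D = 1.6 mA.
Then V_GS = 2.35 V and V_DS = V_DD − I_D(R_D+R_S) = 11 − 1.6×5.75 = 1.83 V.
Saturation requires V_DS ≥ V_GS − V_t = 1.05 V; 1.83 ≥ 1.05 ✓.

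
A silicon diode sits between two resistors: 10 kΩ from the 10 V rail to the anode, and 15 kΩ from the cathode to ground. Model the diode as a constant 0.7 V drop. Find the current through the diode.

I ≈ 0.37 mA

The two resistors are in series with the diode, so KVL gives 10 = I·10 + 0.7 + I·15.
I = (10 − 0.7) / (10 + 15) kΩ = 9.3 / 25 = 0.372 mA.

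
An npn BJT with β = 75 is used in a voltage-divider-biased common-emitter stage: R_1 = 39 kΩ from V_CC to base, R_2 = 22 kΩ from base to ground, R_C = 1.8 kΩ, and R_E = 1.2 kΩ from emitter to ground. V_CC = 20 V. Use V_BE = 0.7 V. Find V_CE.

Thevenize the base divider: V_Th = V_CC·R_2/(R_1+R_2) = 20×22/61 = 7.21 V, R_Th = R_1‖R_2 = 14.1 kΩ.
Base-emitter loop: V_Th = I_B·R_Th + V_BE + (β+1)I_B·R_E, so I_B = (7.21 − 0.7) / (14.1 + 76×1.2) = 0.0619 mA.
I_C = β·I_B = 75×0.0619 = 4.64 mA, and I_E = (β+1)I_B = 4.7 mA.
V_CE = V_CC − I_C·R_C − I_E·R_E = 20 − 4.64×1.8 − 4.7×1.2 = 6 V.
V_CE = 6 V > 0.2 V confirms active-region operation.

V_CE ≈ 6 V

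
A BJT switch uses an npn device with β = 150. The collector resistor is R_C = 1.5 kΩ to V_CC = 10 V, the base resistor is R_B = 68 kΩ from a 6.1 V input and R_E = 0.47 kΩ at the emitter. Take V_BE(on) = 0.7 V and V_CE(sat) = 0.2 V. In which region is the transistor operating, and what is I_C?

Assume active: I_B = (6.1 − 0.7)/(68 + 151×0.47) = 0.0389 mA, I_C = β·I_B = 5.83 mA.
Then V_CE = 10 − 5.83×1.5 − 5.87×0.47 = -1.5 V < 0.2 V — the active assumption fails.
Re-solve with V_CE = 0.2 V. KCL at the emitter: V_E/R_E = (V_BB−0.7−V_E)/R_B + (V_CC−0.2−V_E)/R_C, giving V_E = 2.35 V.
I_C = (V_CC − 0.2 − V_E)/R_C = (9.8 − 2.35)/1.5 = 4.96 mA.
Check: I_B = (5.4 − 2.35)/68 = 0.0448 mA, and β·I_B = 6.72 mA > I_C, confirming saturation.

saturation; I_C ≈ 5 mA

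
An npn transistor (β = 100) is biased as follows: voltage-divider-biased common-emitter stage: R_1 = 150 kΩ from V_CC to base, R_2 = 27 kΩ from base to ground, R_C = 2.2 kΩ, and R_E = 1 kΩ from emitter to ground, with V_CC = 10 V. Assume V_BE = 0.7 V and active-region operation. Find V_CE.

Thevenize the base divider: V_Th = V_CC·R_2/(R_1+R_2) = 10×27/177 = 1.53 V, R_Th = R_1‖R_2 = 22.9 kΩ.
Base-emitter loop: V_Th = I_B·R_Th + V_BE + (β+1)I_B·R_E, so I_B = (1.53 − 0.7) / (22.9 + 101×1) = 0.00666 mA.
I_C = β·I_B = 100×0.00666 = 0.666 mA, and I_E = (β+1)I_B = 0.673 mA.
V_CE = V_CC − I_C·R_C − I_E·R_E = 10 − 0.666×2.2 − 0.673×1 = 7.86 V.
V_CE = 7.86 V > 0.2 V confirms active-region operation.

V_CE ≈ 7.9 V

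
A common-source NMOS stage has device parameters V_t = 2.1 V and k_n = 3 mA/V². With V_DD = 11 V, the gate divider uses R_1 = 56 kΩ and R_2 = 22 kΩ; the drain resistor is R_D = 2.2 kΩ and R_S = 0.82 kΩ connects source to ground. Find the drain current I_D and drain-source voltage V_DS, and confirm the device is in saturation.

I_D ≈ 0.51 mA, V_DS ≈ 9.5 V

V_G = V_DD·R_2/(R_1+R_2) = 11×22/78 = 3.1 V.
Assume saturation: I_D = (k_n/2)(V_GS − V_t)² with V_GS = V_G − I_D·R_S = 3.1 − 0.82·I_D.
Substituting gives 1.01·I_D² − 3.47·I_D + 1.51 = 0, with roots I_D = 0.511 or 2.93 mA.
The root I_D = 2.93 mA gives V_GS = 0.703 V ≤ V_t, so take I_D = 0.511 mA.
Then V_GS = 2.68 V and V_DS = V_DD − I_D(R_D+R_S) = 11 − 0.511×3.02 = 9.46 V.
Saturation requires V_DS ≥ V_GS − V_t = 0.584 V; 9.46 ≥ 0.584 ✓.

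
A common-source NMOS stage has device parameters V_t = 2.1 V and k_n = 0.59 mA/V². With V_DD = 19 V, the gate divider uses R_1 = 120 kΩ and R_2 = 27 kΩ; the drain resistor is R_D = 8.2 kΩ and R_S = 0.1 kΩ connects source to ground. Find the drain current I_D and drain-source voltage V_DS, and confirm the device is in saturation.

V_G = V_DD·R_2/(R_1+R_2) = 19×27/147 = 3.49 V.
Assume saturation: I_D = (k_n/2)(V_GS − V_t)² with V_GS = V_G − I_D·R_S = 3.49 − 0.1·I_D.
Substituting gives 0.00295·I_D² − 1.08·I_D + 0.57 = 0, with roots I_D = 0.527 or 366 mA.
The root I_D = 366 mA gives V_GS = -33.1 V ≤ V_t, so take I_D = 0.527 mA.
Then V_GS = 3.44 V and V_DS = V_DD − I_D(R_D+R_S) = 19 − 0.527×8.3 = 14.6 V.
Saturation requires V_DS ≥ V_GS − V_t = 1.34 V; 14.6 ≥ 1.34 ✓.

I_D ≈ 0.53 mA, V_DS ≈ 15 V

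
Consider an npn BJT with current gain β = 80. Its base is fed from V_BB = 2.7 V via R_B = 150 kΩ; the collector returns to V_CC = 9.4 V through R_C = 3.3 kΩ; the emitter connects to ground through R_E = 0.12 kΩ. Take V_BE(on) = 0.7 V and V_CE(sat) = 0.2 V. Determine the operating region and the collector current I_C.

Assume active. Base-emitter loop: I_B = (V_BB − V_BE)/(R_B + (β+1)R_E) = (2.7 − 0.7)/(150 + 81×0.12) = 0.0125 mA.
I_C = β·I_B = 80×0.0125 = 1 mA.
V_CE = V_CC − I_C·R_C − I_E·R_E = 9.4 − 1×3.3 − 1.01×0.12 = 5.97 V > V_CE(sat), so the active-region assumption holds.

active; I_C ≈ 1 mA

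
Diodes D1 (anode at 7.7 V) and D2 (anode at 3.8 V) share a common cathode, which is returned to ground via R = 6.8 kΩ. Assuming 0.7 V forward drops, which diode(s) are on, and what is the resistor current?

Only D1 conducts; I_R ≈ 1 mA

Assume both conduct. Then node N would need to be at both 7.7−0.7 = 7 V and 3.8−0.7 = 3.1 V, which is impossible.
Assume only D1 conducts: V_N = 7.7 − 0.7 = 7 V, so I_R = 7/6.8 = 1.03 mA.
Check D2: its anode-to-cathode voltage is 3.8 − 7 = -3.2 V < 0.7 V, so it is off. The assumption is consistent.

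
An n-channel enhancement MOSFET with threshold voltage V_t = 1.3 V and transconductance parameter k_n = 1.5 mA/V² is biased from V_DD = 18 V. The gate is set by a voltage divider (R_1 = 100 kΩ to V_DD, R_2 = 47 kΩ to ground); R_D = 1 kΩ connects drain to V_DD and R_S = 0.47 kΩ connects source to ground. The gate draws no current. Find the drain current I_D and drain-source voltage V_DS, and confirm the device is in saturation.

V_G = V_DD·R_2/(R_1+R_2) = 18×47/147 = 5.76 V.
Assume saturation: I_D = (k_n/2)(V_GS − V_t)² with V_GS = V_G − I_D·R_S = 5.76 − 0.47·I_D.
Substituting gives 0.166·I_D² − 4.14·I_D + 14.9 = 0, with roots I_D = 4.35 or 20.6 mA.
The root I_D = 20.6 mA gives V_GS = -3.95 V ≤ V_t, so take I_D = 4.35 mA.
Then V_GS = 3.71 V and V_DS = V_DD − I_D(R_D+R_S) = 18 − 4.35×1.47 = 11.6 V.
Saturation requires V_DS ≥ V_GS − V_t = 2.41 V; 11.6 ≥ 2.41 ✓.

I_D ≈ 4.4 mA, V_DS ≈ 12 V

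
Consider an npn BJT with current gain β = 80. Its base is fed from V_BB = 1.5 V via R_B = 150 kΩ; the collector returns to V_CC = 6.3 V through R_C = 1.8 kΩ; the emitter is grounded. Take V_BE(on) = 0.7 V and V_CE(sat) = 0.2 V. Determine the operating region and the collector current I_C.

Assume active. Base-emitter loop: I_B = (V_BB − V_BE)/R_B = (1.5 − 0.7)/150 = 0.00533 mA.
I_C = β·I_B = 80×0.00533 = 0.427 mA.
V_CE = V_CC − I_C·R_C = 6.3 − 0.427×1.8 = 5.53 V > V_CE(sat), so the active-region assumption holds.

active; I_C ≈ 0.43 mA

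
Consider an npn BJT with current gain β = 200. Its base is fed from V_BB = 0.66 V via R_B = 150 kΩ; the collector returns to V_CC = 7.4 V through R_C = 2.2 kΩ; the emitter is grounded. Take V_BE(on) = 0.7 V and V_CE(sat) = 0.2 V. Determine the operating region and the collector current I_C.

V_BB = 0.66 V ≤ V_BE(on) = 0.7 V, so the base-emitter junction is not forward biased.
The transistor is in cutoff: I_B = I_C = 0.

cutoff; I_C ≈ 0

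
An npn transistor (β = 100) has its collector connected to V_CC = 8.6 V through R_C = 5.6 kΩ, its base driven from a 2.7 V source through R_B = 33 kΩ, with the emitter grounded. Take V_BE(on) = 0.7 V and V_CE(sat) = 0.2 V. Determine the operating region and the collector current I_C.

Assume active: I_B = (2.7 − 0.7)/33 = 0.0606 mA, giving I_C = β·I_B = 6.06 mA.
But then V_CE = 8.6 − 6.06×5.6 = -25.3 V < V_CE(sat) = 0.2 V — impossible in the active region.
So the transistor is saturated. With V_CE = 0.2 V, I_C = (V_CC − 0.2)/R_C = 8.4/5.6 = 1.5 mA.
Check: β·I_B = 6.06 mA > I_C = 1.5 mA, confirming saturation.

saturation; I_C ≈ 1.5 mA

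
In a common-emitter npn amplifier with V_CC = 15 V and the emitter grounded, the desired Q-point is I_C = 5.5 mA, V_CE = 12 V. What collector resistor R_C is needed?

R_C ≈ 0.55 kΩ

Collector loop: V_CC = I_C·R_C + V_CE.
R_C = (V_CC − V_CE)/I_C = (15 − 12)/5.5 = 0.545 kΩ.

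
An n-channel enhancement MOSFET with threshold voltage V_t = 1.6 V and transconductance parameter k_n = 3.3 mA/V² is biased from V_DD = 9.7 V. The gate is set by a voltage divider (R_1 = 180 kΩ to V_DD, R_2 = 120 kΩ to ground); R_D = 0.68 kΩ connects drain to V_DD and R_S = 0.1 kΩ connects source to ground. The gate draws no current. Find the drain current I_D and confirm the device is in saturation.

V_G = V_DD·R_2/(R_1+R_2) = 9.7×120/300 = 3.88 V.
Assume saturation: I_D = (k_n/2)(V_GS − V_t)² with V_GS = V_G − I_D·R_S = 3.88 − 0.1·I_D.
Substituting gives 0.0165·I_D² − 1.75·I_D + 8.58 = 0, with roots I_D = 5.14 or 101 mA.
The root I_D = 101 mA gives V_GS = -6.23 V ≤ V_t, so take I_D = 5.14 mA.
Then V_GS = 3.37 V and V_DS = V_DD − I_D(R_D+R_S) = 9.7 − 5.14×0.78 = 5.69 V.
Saturation requires V_DS ≥ V_GS − V_t = 1.77 V; 5.69 ≥ 1.77 ✓.

I_D ≈ 5.1 mA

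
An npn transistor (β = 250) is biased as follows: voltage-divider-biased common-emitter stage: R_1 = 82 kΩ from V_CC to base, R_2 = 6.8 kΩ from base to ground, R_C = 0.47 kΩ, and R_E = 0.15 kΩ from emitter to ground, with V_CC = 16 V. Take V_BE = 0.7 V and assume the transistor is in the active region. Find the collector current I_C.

I_C ≈ 3 mA

Thevenize the base divider: V_Th = V_CC·R_2/(R_1+R_2) = 16×6.8/88.8 = 1.23 V, R_Th = R_1‖R_2 = 6.28 kΩ.
Base-emitter loop: V_Th = I_B·R_Th + V_BE + (β+1)I_B·R_E, so I_B = (1.23 − 0.7) / (6.28 + 251×0.15) = 0.012 mA.
I_C = β·I_B = 250×0.012 = 2.99 mA, and I_E = (β+1)I_B = 3 mA.
V_CE = V_CC − I_C·R_C − I_E·R_E = 16 − 2.99×0.47 − 3×0.15 = 14.1 V.
V_CE = 14.1 V > 0.2 V confirms active-region operation.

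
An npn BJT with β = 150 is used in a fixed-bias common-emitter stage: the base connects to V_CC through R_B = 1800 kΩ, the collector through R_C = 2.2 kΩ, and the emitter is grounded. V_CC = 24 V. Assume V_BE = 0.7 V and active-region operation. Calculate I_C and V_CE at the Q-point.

I_C ≈ 1.9 mA, V_CE ≈ 20 V

Base loop: V_CC = I_B·R_B + V_BE, so I_B = (24 − 0.7)/1800 kΩ = 0.0129 mA.
In the active region I_C = β·I_B = 150 × 0.0129 = 1.94 mA.
Collector loop: V_CE = V_CC − I_C·R_C = 24 − 1.94×2.2 = 19.7 V.
Since V_CE = 19.7 V > V_CE(sat) ≈ 0.2 V, the transistor is in the active region as assumed.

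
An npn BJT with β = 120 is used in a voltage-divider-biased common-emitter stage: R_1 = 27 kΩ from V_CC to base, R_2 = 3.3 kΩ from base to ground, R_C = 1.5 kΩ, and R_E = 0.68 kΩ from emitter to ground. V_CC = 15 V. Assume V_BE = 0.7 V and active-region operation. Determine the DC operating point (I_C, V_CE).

I_C ≈ 1.3 mA, V_CE ≈ 12 V

Thevenize the base divider: V_Th = V_CC·R_2/(R_1+R_2) = 15×3.3/30.3 = 1.63 V, R_Th = R_1‖R_2 = 2.94 kΩ.
Base-emitter loop: V_Th = I_B·R_Th + V_BE + (β+1)I_B·R_E, so I_B = (1.63 − 0.7) / (2.94 + 121×0.68) = 0.011 mA.
I_C = β·I_B = 120×0.011 = 1.31 mA, and I_E = (β+1)I_B = 1.33 mA.
V_CE = V_CC − I_C·R_C − I_E·R_E = 15 − 1.31×1.5 − 1.33×0.68 = 12.1 V.
V_CE = 12.1 V > 0.2 V confirms active-region operation.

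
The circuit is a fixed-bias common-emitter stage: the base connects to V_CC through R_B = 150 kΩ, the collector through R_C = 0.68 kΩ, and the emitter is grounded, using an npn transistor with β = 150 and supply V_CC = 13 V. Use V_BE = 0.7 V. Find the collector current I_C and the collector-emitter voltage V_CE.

I_C ≈ 12 mA, V_CE ≈ 4.6 V

Base loop: V_CC = I_B·R_B + V_BE, so I_B = (13 − 0.7)/150 kΩ = 0.082 mA.
In the active region I_C = β·I_B = 150 × 0.082 = 12.3 mA.
Collector loop: V_CE = V_CC − I_C·R_C = 13 − 12.3×0.68 = 4.64 V.
Since V_CE = 4.64 V > V_CE(sat) ≈ 0.2 V, the transistor is in the active region as assumed.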